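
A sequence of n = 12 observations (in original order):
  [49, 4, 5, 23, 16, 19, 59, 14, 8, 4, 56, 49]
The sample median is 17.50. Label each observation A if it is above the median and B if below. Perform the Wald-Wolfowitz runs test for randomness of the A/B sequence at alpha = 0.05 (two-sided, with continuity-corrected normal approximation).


Step 1: Compute median = 17.50; label A = above, B = below.
Labels in order: ABBABAABBBAA  (n_A = 6, n_B = 6)
Step 2: Count runs R = 7.
Step 3: Under H0 (random ordering), E[R] = 2*n_A*n_B/(n_A+n_B) + 1 = 2*6*6/12 + 1 = 7.0000.
        Var[R] = 2*n_A*n_B*(2*n_A*n_B - n_A - n_B) / ((n_A+n_B)^2 * (n_A+n_B-1)) = 4320/1584 = 2.7273.
        SD[R] = 1.6514.
Step 4: R = E[R], so z = 0 with no continuity correction.
Step 5: Two-sided p-value via normal approximation = 2*(1 - Phi(|z|)) = 1.000000.
Step 6: alpha = 0.05. fail to reject H0.

R = 7, z = 0.0000, p = 1.000000, fail to reject H0.


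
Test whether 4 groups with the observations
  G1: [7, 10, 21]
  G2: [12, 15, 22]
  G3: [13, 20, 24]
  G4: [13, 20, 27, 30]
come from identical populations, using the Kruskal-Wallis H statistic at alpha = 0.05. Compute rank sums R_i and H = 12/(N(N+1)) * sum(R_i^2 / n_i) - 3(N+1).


Step 1: Combine all N = 13 observations and assign midranks.
sorted (value, group, rank): (7,G1,1), (10,G1,2), (12,G2,3), (13,G3,4.5), (13,G4,4.5), (15,G2,6), (20,G3,7.5), (20,G4,7.5), (21,G1,9), (22,G2,10), (24,G3,11), (27,G4,12), (30,G4,13)
Step 2: Sum ranks within each group.
R_1 = 12 (n_1 = 3)
R_2 = 19 (n_2 = 3)
R_3 = 23 (n_3 = 3)
R_4 = 37 (n_4 = 4)
Step 3: H = 12/(N(N+1)) * sum(R_i^2/n_i) - 3(N+1)
     = 12/(13*14) * (12^2/3 + 19^2/3 + 23^2/3 + 37^2/4) - 3*14
     = 0.065934 * 686.917 - 42
     = 3.291209.
Step 4: Ties present; correction factor C = 1 - 12/(13^3 - 13) = 0.994505. Corrected H = 3.291209 / 0.994505 = 3.309392.
Step 5: Under H0, H ~ chi^2(3); p-value = 0.346338.
Step 6: alpha = 0.05. fail to reject H0.

H = 3.3094, df = 3, p = 0.346338, fail to reject H0.


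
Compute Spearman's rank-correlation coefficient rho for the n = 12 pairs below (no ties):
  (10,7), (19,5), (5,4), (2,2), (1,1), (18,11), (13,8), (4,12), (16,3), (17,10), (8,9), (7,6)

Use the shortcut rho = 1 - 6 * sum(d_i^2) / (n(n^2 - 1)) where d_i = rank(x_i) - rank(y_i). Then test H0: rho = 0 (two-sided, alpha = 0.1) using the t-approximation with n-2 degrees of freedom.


Step 1: Rank x and y separately (midranks; no ties here).
rank(x): 10->7, 19->12, 5->4, 2->2, 1->1, 18->11, 13->8, 4->3, 16->9, 17->10, 8->6, 7->5
rank(y): 7->7, 5->5, 4->4, 2->2, 1->1, 11->11, 8->8, 12->12, 3->3, 10->10, 9->9, 6->6
Step 2: d_i = R_x(i) - R_y(i); compute d_i^2.
  (7-7)^2=0, (12-5)^2=49, (4-4)^2=0, (2-2)^2=0, (1-1)^2=0, (11-11)^2=0, (8-8)^2=0, (3-12)^2=81, (9-3)^2=36, (10-10)^2=0, (6-9)^2=9, (5-6)^2=1
sum(d^2) = 176.
Step 3: rho = 1 - 6*176 / (12*(12^2 - 1)) = 1 - 1056/1716 = 0.384615.
Step 4: Under H0, t = rho * sqrt((n-2)/(1-rho^2)) = 1.3176 ~ t(10).
Step 5: Two-sided p-value from the t-distribution with 10 df = 0.217020.
Step 6: alpha = 0.1. fail to reject H0.

rho = 0.3846, p = 0.217020, fail to reject H0 at alpha = 0.1.


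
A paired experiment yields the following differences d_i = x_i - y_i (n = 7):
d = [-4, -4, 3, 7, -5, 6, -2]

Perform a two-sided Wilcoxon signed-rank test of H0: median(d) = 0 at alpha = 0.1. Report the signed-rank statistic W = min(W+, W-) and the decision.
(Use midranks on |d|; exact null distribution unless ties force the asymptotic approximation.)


Step 1: Drop any zero differences (none here) and take |d_i|.
|d| = [4, 4, 3, 7, 5, 6, 2]
Step 2: Midrank |d_i| (ties get averaged ranks).
ranks: |4|->3.5, |4|->3.5, |3|->2, |7|->7, |5|->5, |6|->6, |2|->1
Step 3: Attach original signs; sum ranks with positive sign and with negative sign.
W+ = 2 + 7 + 6 = 15
W- = 3.5 + 3.5 + 5 + 1 = 13
(Check: W+ + W- = 28 should equal n(n+1)/2 = 28.)
Step 4: Test statistic W = min(W+, W-) = 13.
Step 5: Ties in |d|, so use the tie-corrected normal approximation.
        E[W] = n(n+1)/4 = 7*8/4 = 14.
        Tie groups: |d|=4 (t=2); sum(t^3 - t) = 6.
        Var[W] = n(n+1)(2n+1)/24 - sum(t^3-t)/48 = 840/24 - 6/48 = 34.875.
        z = (W - E[W]) / sqrt(Var[W]) = (13 - 14) / 5.9055 = -0.1693.
        Two-sided p = 2*Phi(z) = 0.865534.
Step 6: alpha = 0.1. fail to reject H0.

W+ = 15, W- = 13, W = min = 13, p = 0.865534, fail to reject H0.


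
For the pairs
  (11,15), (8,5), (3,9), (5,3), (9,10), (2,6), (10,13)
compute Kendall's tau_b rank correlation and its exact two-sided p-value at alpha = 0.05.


Step 1: Enumerate the 21 unordered pairs (i,j) with i<j and classify each by sign(x_j-x_i) * sign(y_j-y_i).
  (1,2):dx=-3,dy=-10->C; (1,3):dx=-8,dy=-6->C; (1,4):dx=-6,dy=-12->C; (1,5):dx=-2,dy=-5->C
  (1,6):dx=-9,dy=-9->C; (1,7):dx=-1,dy=-2->C; (2,3):dx=-5,dy=+4->D; (2,4):dx=-3,dy=-2->C
  (2,5):dx=+1,dy=+5->C; (2,6):dx=-6,dy=+1->D; (2,7):dx=+2,dy=+8->C; (3,4):dx=+2,dy=-6->D
  (3,5):dx=+6,dy=+1->C; (3,6):dx=-1,dy=-3->C; (3,7):dx=+7,dy=+4->C; (4,5):dx=+4,dy=+7->C
  (4,6):dx=-3,dy=+3->D; (4,7):dx=+5,dy=+10->C; (5,6):dx=-7,dy=-4->C; (5,7):dx=+1,dy=+3->C
  (6,7):dx=+8,dy=+7->C
Step 2: C = 17, D = 4, total pairs = 21.
Step 3: tau = (C - D)/(n(n-1)/2) = (17 - 4)/21 = 0.619048.
Step 4: Exact two-sided p-value (enumerate n! = 5040 permutations of y under H0): p = 0.069048.
Step 5: alpha = 0.05. fail to reject H0.

tau_b = 0.6190 (C=17, D=4), p = 0.069048, fail to reject H0.


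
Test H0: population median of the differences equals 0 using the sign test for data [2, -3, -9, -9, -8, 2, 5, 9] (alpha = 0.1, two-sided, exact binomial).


Step 1: Discard zero differences. Original n = 8; n_eff = number of nonzero differences = 8.
Nonzero differences (with sign): +2, -3, -9, -9, -8, +2, +5, +9
Step 2: Count signs: positive = 4, negative = 4.
Step 3: Under H0: P(positive) = 0.5, so the number of positives S ~ Bin(8, 0.5).
Step 4: Two-sided exact p-value = sum of Bin(8,0.5) probabilities at or below the observed probability = 1.000000.
Step 5: alpha = 0.1. fail to reject H0.

n_eff = 8, pos = 4, neg = 4, p = 1.000000, fail to reject H0.


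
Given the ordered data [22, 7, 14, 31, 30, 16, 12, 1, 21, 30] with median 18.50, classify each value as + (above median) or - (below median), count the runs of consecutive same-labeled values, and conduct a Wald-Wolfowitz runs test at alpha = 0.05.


Step 1: Compute median = 18.50; label A = above, B = below.
Labels in order: ABBAABBBAA  (n_A = 5, n_B = 5)
Step 2: Count runs R = 5.
Step 3: Under H0 (random ordering), E[R] = 2*n_A*n_B/(n_A+n_B) + 1 = 2*5*5/10 + 1 = 6.0000.
        Var[R] = 2*n_A*n_B*(2*n_A*n_B - n_A - n_B) / ((n_A+n_B)^2 * (n_A+n_B-1)) = 2000/900 = 2.2222.
        SD[R] = 1.4907.
Step 4: Continuity-corrected z = (R + 0.5 - E[R]) / SD[R] = (5 + 0.5 - 6.0000) / 1.4907 = -0.3354.
Step 5: Two-sided p-value via normal approximation = 2*(1 - Phi(|z|)) = 0.737316.
Step 6: alpha = 0.05. fail to reject H0.

R = 5, z = -0.3354, p = 0.737316, fail to reject H0.


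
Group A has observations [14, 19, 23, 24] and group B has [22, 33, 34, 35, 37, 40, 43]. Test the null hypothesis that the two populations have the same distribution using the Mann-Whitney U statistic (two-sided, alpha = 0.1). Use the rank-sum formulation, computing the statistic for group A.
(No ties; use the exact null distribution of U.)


Step 1: Combine and sort all 11 observations; assign midranks.
sorted (value, group): (14,X), (19,X), (22,Y), (23,X), (24,X), (33,Y), (34,Y), (35,Y), (37,Y), (40,Y), (43,Y)
ranks: 14->1, 19->2, 22->3, 23->4, 24->5, 33->6, 34->7, 35->8, 37->9, 40->10, 43->11
Step 2: Rank sum for X: R1 = 1 + 2 + 4 + 5 = 12.
Step 3: U_X = R1 - n1(n1+1)/2 = 12 - 4*5/2 = 12 - 10 = 2.
       U_Y = n1*n2 - U_X = 28 - 2 = 26.
Step 4: No ties, so the exact null distribution of U (based on enumerating the C(11,4) = 330 equally likely rank assignments) gives the two-sided p-value.
Step 5: p-value = 0.024242; compare to alpha = 0.1. reject H0.

U_X = 2, p = 0.024242, reject H0 at alpha = 0.1.


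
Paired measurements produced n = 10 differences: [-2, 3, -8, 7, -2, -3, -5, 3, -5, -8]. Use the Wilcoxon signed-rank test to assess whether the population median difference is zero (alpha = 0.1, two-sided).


Step 1: Drop any zero differences (none here) and take |d_i|.
|d| = [2, 3, 8, 7, 2, 3, 5, 3, 5, 8]
Step 2: Midrank |d_i| (ties get averaged ranks).
ranks: |2|->1.5, |3|->4, |8|->9.5, |7|->8, |2|->1.5, |3|->4, |5|->6.5, |3|->4, |5|->6.5, |8|->9.5
Step 3: Attach original signs; sum ranks with positive sign and with negative sign.
W+ = 4 + 8 + 4 = 16
W- = 1.5 + 9.5 + 1.5 + 4 + 6.5 + 6.5 + 9.5 = 39
(Check: W+ + W- = 55 should equal n(n+1)/2 = 55.)
Step 4: Test statistic W = min(W+, W-) = 16.
Step 5: Ties in |d|, so use the tie-corrected normal approximation.
        E[W] = n(n+1)/4 = 10*11/4 = 27.5.
        Tie groups: |d|=2 (t=2), |d|=3 (t=3), |d|=5 (t=2), |d|=8 (t=2); sum(t^3 - t) = 42.
        Var[W] = n(n+1)(2n+1)/24 - sum(t^3-t)/48 = 2310/24 - 42/48 = 95.375.
        z = (W - E[W]) / sqrt(Var[W]) = (16 - 27.5) / 9.7660 = -1.1776.
        Two-sided p = 2*Phi(z) = 0.238975.
Step 6: alpha = 0.1. fail to reject H0.

W+ = 16, W- = 39, W = min = 16, p = 0.238975, fail to reject H0.


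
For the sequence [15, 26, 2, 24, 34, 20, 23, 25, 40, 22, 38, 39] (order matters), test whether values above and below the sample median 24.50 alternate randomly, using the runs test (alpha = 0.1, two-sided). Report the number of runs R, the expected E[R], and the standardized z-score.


Step 1: Compute median = 24.50; label A = above, B = below.
Labels in order: BABBABBAABAA  (n_A = 6, n_B = 6)
Step 2: Count runs R = 8.
Step 3: Under H0 (random ordering), E[R] = 2*n_A*n_B/(n_A+n_B) + 1 = 2*6*6/12 + 1 = 7.0000.
        Var[R] = 2*n_A*n_B*(2*n_A*n_B - n_A - n_B) / ((n_A+n_B)^2 * (n_A+n_B-1)) = 4320/1584 = 2.7273.
        SD[R] = 1.6514.
Step 4: Continuity-corrected z = (R - 0.5 - E[R]) / SD[R] = (8 - 0.5 - 7.0000) / 1.6514 = 0.3028.
Step 5: Two-sided p-value via normal approximation = 2*(1 - Phi(|z|)) = 0.762069.
Step 6: alpha = 0.1. fail to reject H0.

R = 8, z = 0.3028, p = 0.762069, fail to reject H0.


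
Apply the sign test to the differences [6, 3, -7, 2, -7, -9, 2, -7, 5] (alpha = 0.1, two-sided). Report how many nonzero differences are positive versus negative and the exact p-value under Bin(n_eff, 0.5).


Step 1: Discard zero differences. Original n = 9; n_eff = number of nonzero differences = 9.
Nonzero differences (with sign): +6, +3, -7, +2, -7, -9, +2, -7, +5
Step 2: Count signs: positive = 5, negative = 4.
Step 3: Under H0: P(positive) = 0.5, so the number of positives S ~ Bin(9, 0.5).
Step 4: Two-sided exact p-value = sum of Bin(9,0.5) probabilities at or below the observed probability = 1.000000.
Step 5: alpha = 0.1. fail to reject H0.

n_eff = 9, pos = 5, neg = 4, p = 1.000000, fail to reject H0.


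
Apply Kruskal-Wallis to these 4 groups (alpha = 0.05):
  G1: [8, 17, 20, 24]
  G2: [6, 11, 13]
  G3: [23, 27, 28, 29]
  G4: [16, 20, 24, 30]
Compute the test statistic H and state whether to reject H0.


Step 1: Combine all N = 15 observations and assign midranks.
sorted (value, group, rank): (6,G2,1), (8,G1,2), (11,G2,3), (13,G2,4), (16,G4,5), (17,G1,6), (20,G1,7.5), (20,G4,7.5), (23,G3,9), (24,G1,10.5), (24,G4,10.5), (27,G3,12), (28,G3,13), (29,G3,14), (30,G4,15)
Step 2: Sum ranks within each group.
R_1 = 26 (n_1 = 4)
R_2 = 8 (n_2 = 3)
R_3 = 48 (n_3 = 4)
R_4 = 38 (n_4 = 4)
Step 3: H = 12/(N(N+1)) * sum(R_i^2/n_i) - 3(N+1)
     = 12/(15*16) * (26^2/4 + 8^2/3 + 48^2/4 + 38^2/4) - 3*16
     = 0.050000 * 1127.33 - 48
     = 8.366667.
Step 4: Ties present; correction factor C = 1 - 12/(15^3 - 15) = 0.996429. Corrected H = 8.366667 / 0.996429 = 8.396655.
Step 5: Under H0, H ~ chi^2(3); p-value = 0.038487.
Step 6: alpha = 0.05. reject H0.

H = 8.3967, df = 3, p = 0.038487, reject H0.


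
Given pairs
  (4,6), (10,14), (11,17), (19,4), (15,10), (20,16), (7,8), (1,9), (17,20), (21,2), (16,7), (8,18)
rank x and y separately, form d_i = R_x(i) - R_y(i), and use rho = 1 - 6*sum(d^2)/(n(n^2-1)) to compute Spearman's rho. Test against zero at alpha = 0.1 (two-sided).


Step 1: Rank x and y separately (midranks; no ties here).
rank(x): 4->2, 10->5, 11->6, 19->10, 15->7, 20->11, 7->3, 1->1, 17->9, 21->12, 16->8, 8->4
rank(y): 6->3, 14->8, 17->10, 4->2, 10->7, 16->9, 8->5, 9->6, 20->12, 2->1, 7->4, 18->11
Step 2: d_i = R_x(i) - R_y(i); compute d_i^2.
  (2-3)^2=1, (5-8)^2=9, (6-10)^2=16, (10-2)^2=64, (7-7)^2=0, (11-9)^2=4, (3-5)^2=4, (1-6)^2=25, (9-12)^2=9, (12-1)^2=121, (8-4)^2=16, (4-11)^2=49
sum(d^2) = 318.
Step 3: rho = 1 - 6*318 / (12*(12^2 - 1)) = 1 - 1908/1716 = -0.111888.
Step 4: Under H0, t = rho * sqrt((n-2)/(1-rho^2)) = -0.3561 ~ t(10).
Step 5: Two-sided p-value from the t-distribution with 10 df = 0.729195.
Step 6: alpha = 0.1. fail to reject H0.

rho = -0.1119, p = 0.729195, fail to reject H0 at alpha = 0.1.


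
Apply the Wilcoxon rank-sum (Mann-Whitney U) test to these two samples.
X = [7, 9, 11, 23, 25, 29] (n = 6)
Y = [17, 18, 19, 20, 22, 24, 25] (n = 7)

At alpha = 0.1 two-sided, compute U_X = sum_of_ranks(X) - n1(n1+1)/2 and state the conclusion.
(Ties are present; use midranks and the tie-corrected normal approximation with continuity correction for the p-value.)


Step 1: Combine and sort all 13 observations; assign midranks.
sorted (value, group): (7,X), (9,X), (11,X), (17,Y), (18,Y), (19,Y), (20,Y), (22,Y), (23,X), (24,Y), (25,X), (25,Y), (29,X)
ranks: 7->1, 9->2, 11->3, 17->4, 18->5, 19->6, 20->7, 22->8, 23->9, 24->10, 25->11.5, 25->11.5, 29->13
Step 2: Rank sum for X: R1 = 1 + 2 + 3 + 9 + 11.5 + 13 = 39.5.
Step 3: U_X = R1 - n1(n1+1)/2 = 39.5 - 6*7/2 = 39.5 - 21 = 18.5.
       U_Y = n1*n2 - U_X = 42 - 18.5 = 23.5.
Step 4: Ties are present, so use the tie-corrected normal approximation (with continuity correction) for the p-value.
Step 5: p-value = 0.774796; compare to alpha = 0.1. fail to reject H0.

U_X = 18.5, p = 0.774796, fail to reject H0 at alpha = 0.1.


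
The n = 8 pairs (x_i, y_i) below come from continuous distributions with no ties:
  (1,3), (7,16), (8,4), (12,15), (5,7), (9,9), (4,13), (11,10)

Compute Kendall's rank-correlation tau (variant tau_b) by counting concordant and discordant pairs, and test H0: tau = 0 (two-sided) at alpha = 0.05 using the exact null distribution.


Step 1: Enumerate the 28 unordered pairs (i,j) with i<j and classify each by sign(x_j-x_i) * sign(y_j-y_i).
  (1,2):dx=+6,dy=+13->C; (1,3):dx=+7,dy=+1->C; (1,4):dx=+11,dy=+12->C; (1,5):dx=+4,dy=+4->C
  (1,6):dx=+8,dy=+6->C; (1,7):dx=+3,dy=+10->C; (1,8):dx=+10,dy=+7->C; (2,3):dx=+1,dy=-12->D
  (2,4):dx=+5,dy=-1->D; (2,5):dx=-2,dy=-9->C; (2,6):dx=+2,dy=-7->D; (2,7):dx=-3,dy=-3->C
  (2,8):dx=+4,dy=-6->D; (3,4):dx=+4,dy=+11->C; (3,5):dx=-3,dy=+3->D; (3,6):dx=+1,dy=+5->C
  (3,7):dx=-4,dy=+9->D; (3,8):dx=+3,dy=+6->C; (4,5):dx=-7,dy=-8->C; (4,6):dx=-3,dy=-6->C
  (4,7):dx=-8,dy=-2->C; (4,8):dx=-1,dy=-5->C; (5,6):dx=+4,dy=+2->C; (5,7):dx=-1,dy=+6->D
  (5,8):dx=+6,dy=+3->C; (6,7):dx=-5,dy=+4->D; (6,8):dx=+2,dy=+1->C; (7,8):dx=+7,dy=-3->D
Step 2: C = 19, D = 9, total pairs = 28.
Step 3: tau = (C - D)/(n(n-1)/2) = (19 - 9)/28 = 0.357143.
Step 4: Exact two-sided p-value (enumerate n! = 40320 permutations of y under H0): p = 0.275099.
Step 5: alpha = 0.05. fail to reject H0.

tau_b = 0.3571 (C=19, D=9), p = 0.275099, fail to reject H0.


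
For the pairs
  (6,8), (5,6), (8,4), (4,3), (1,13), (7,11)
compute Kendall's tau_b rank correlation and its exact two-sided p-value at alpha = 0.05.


Step 1: Enumerate the 15 unordered pairs (i,j) with i<j and classify each by sign(x_j-x_i) * sign(y_j-y_i).
  (1,2):dx=-1,dy=-2->C; (1,3):dx=+2,dy=-4->D; (1,4):dx=-2,dy=-5->C; (1,5):dx=-5,dy=+5->D
  (1,6):dx=+1,dy=+3->C; (2,3):dx=+3,dy=-2->D; (2,4):dx=-1,dy=-3->C; (2,5):dx=-4,dy=+7->D
  (2,6):dx=+2,dy=+5->C; (3,4):dx=-4,dy=-1->C; (3,5):dx=-7,dy=+9->D; (3,6):dx=-1,dy=+7->D
  (4,5):dx=-3,dy=+10->D; (4,6):dx=+3,dy=+8->C; (5,6):dx=+6,dy=-2->D
Step 2: C = 7, D = 8, total pairs = 15.
Step 3: tau = (C - D)/(n(n-1)/2) = (7 - 8)/15 = -0.066667.
Step 4: Exact two-sided p-value (enumerate n! = 720 permutations of y under H0): p = 1.000000.
Step 5: alpha = 0.05. fail to reject H0.

tau_b = -0.0667 (C=7, D=8), p = 1.000000, fail to reject H0.


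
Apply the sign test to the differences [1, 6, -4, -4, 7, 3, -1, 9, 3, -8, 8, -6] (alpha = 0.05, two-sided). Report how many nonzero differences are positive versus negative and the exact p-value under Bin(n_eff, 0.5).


Step 1: Discard zero differences. Original n = 12; n_eff = number of nonzero differences = 12.
Nonzero differences (with sign): +1, +6, -4, -4, +7, +3, -1, +9, +3, -8, +8, -6
Step 2: Count signs: positive = 7, negative = 5.
Step 3: Under H0: P(positive) = 0.5, so the number of positives S ~ Bin(12, 0.5).
Step 4: Two-sided exact p-value = sum of Bin(12,0.5) probabilities at or below the observed probability = 0.774414.
Step 5: alpha = 0.05. fail to reject H0.

n_eff = 12, pos = 7, neg = 5, p = 0.774414, fail to reject H0.


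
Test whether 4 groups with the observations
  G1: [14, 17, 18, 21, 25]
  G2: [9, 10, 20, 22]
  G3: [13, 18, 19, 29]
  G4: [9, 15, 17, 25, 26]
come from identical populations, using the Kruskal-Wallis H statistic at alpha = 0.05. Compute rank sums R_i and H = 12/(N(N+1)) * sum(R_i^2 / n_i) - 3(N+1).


Step 1: Combine all N = 18 observations and assign midranks.
sorted (value, group, rank): (9,G2,1.5), (9,G4,1.5), (10,G2,3), (13,G3,4), (14,G1,5), (15,G4,6), (17,G1,7.5), (17,G4,7.5), (18,G1,9.5), (18,G3,9.5), (19,G3,11), (20,G2,12), (21,G1,13), (22,G2,14), (25,G1,15.5), (25,G4,15.5), (26,G4,17), (29,G3,18)
Step 2: Sum ranks within each group.
R_1 = 50.5 (n_1 = 5)
R_2 = 30.5 (n_2 = 4)
R_3 = 42.5 (n_3 = 4)
R_4 = 47.5 (n_4 = 5)
Step 3: H = 12/(N(N+1)) * sum(R_i^2/n_i) - 3(N+1)
     = 12/(18*19) * (50.5^2/5 + 30.5^2/4 + 42.5^2/4 + 47.5^2/5) - 3*19
     = 0.035088 * 1645.42 - 57
     = 0.734211.
Step 4: Ties present; correction factor C = 1 - 24/(18^3 - 18) = 0.995872. Corrected H = 0.734211 / 0.995872 = 0.737254.
Step 5: Under H0, H ~ chi^2(3); p-value = 0.864408.
Step 6: alpha = 0.05. fail to reject H0.

H = 0.7373, df = 3, p = 0.864408, fail to reject H0.


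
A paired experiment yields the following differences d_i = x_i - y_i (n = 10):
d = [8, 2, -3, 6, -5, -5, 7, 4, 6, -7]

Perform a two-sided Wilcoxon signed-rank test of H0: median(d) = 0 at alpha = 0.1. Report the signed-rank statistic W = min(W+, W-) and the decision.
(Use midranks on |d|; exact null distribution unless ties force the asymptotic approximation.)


Step 1: Drop any zero differences (none here) and take |d_i|.
|d| = [8, 2, 3, 6, 5, 5, 7, 4, 6, 7]
Step 2: Midrank |d_i| (ties get averaged ranks).
ranks: |8|->10, |2|->1, |3|->2, |6|->6.5, |5|->4.5, |5|->4.5, |7|->8.5, |4|->3, |6|->6.5, |7|->8.5
Step 3: Attach original signs; sum ranks with positive sign and with negative sign.
W+ = 10 + 1 + 6.5 + 8.5 + 3 + 6.5 = 35.5
W- = 2 + 4.5 + 4.5 + 8.5 = 19.5
(Check: W+ + W- = 55 should equal n(n+1)/2 = 55.)
Step 4: Test statistic W = min(W+, W-) = 19.5.
Step 5: Ties in |d|, so use the tie-corrected normal approximation.
        E[W] = n(n+1)/4 = 10*11/4 = 27.5.
        Tie groups: |d|=5 (t=2), |d|=6 (t=2), |d|=7 (t=2); sum(t^3 - t) = 18.
        Var[W] = n(n+1)(2n+1)/24 - sum(t^3-t)/48 = 2310/24 - 18/48 = 95.875.
        z = (W - E[W]) / sqrt(Var[W]) = (19.5 - 27.5) / 9.7916 = -0.8170.
        Two-sided p = 2*Phi(z) = 0.413912.
Step 6: alpha = 0.1. fail to reject H0.

W+ = 35.5, W- = 19.5, W = min = 19.5, p = 0.413912, fail to reject H0.


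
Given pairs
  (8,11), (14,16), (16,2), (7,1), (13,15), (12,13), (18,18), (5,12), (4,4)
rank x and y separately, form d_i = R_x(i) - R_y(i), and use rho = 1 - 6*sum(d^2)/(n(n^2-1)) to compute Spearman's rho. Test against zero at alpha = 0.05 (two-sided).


Step 1: Rank x and y separately (midranks; no ties here).
rank(x): 8->4, 14->7, 16->8, 7->3, 13->6, 12->5, 18->9, 5->2, 4->1
rank(y): 11->4, 16->8, 2->2, 1->1, 15->7, 13->6, 18->9, 12->5, 4->3
Step 2: d_i = R_x(i) - R_y(i); compute d_i^2.
  (4-4)^2=0, (7-8)^2=1, (8-2)^2=36, (3-1)^2=4, (6-7)^2=1, (5-6)^2=1, (9-9)^2=0, (2-5)^2=9, (1-3)^2=4
sum(d^2) = 56.
Step 3: rho = 1 - 6*56 / (9*(9^2 - 1)) = 1 - 336/720 = 0.533333.
Step 4: Under H0, t = rho * sqrt((n-2)/(1-rho^2)) = 1.6681 ~ t(7).
Step 5: Two-sided p-value from the t-distribution with 7 df = 0.139227.
Step 6: alpha = 0.05. fail to reject H0.

rho = 0.5333, p = 0.139227, fail to reject H0 at alpha = 0.05.


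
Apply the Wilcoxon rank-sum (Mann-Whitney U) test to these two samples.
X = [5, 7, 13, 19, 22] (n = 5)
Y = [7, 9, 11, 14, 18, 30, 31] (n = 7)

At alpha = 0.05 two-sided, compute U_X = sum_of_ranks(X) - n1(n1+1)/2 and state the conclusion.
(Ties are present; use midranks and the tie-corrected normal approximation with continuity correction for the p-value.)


Step 1: Combine and sort all 12 observations; assign midranks.
sorted (value, group): (5,X), (7,X), (7,Y), (9,Y), (11,Y), (13,X), (14,Y), (18,Y), (19,X), (22,X), (30,Y), (31,Y)
ranks: 5->1, 7->2.5, 7->2.5, 9->4, 11->5, 13->6, 14->7, 18->8, 19->9, 22->10, 30->11, 31->12
Step 2: Rank sum for X: R1 = 1 + 2.5 + 6 + 9 + 10 = 28.5.
Step 3: U_X = R1 - n1(n1+1)/2 = 28.5 - 5*6/2 = 28.5 - 15 = 13.5.
       U_Y = n1*n2 - U_X = 35 - 13.5 = 21.5.
Step 4: Ties are present, so use the tie-corrected normal approximation (with continuity correction) for the p-value.
Step 5: p-value = 0.569088; compare to alpha = 0.05. fail to reject H0.

U_X = 13.5, p = 0.569088, fail to reject H0 at alpha = 0.05.


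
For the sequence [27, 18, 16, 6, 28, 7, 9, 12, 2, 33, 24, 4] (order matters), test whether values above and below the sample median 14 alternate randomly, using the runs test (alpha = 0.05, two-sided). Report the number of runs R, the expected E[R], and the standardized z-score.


Step 1: Compute median = 14; label A = above, B = below.
Labels in order: AAABABBBBAAB  (n_A = 6, n_B = 6)
Step 2: Count runs R = 6.
Step 3: Under H0 (random ordering), E[R] = 2*n_A*n_B/(n_A+n_B) + 1 = 2*6*6/12 + 1 = 7.0000.
        Var[R] = 2*n_A*n_B*(2*n_A*n_B - n_A - n_B) / ((n_A+n_B)^2 * (n_A+n_B-1)) = 4320/1584 = 2.7273.
        SD[R] = 1.6514.
Step 4: Continuity-corrected z = (R + 0.5 - E[R]) / SD[R] = (6 + 0.5 - 7.0000) / 1.6514 = -0.3028.
Step 5: Two-sided p-value via normal approximation = 2*(1 - Phi(|z|)) = 0.762069.
Step 6: alpha = 0.05. fail to reject H0.

R = 6, z = -0.3028, p = 0.762069, fail to reject H0.


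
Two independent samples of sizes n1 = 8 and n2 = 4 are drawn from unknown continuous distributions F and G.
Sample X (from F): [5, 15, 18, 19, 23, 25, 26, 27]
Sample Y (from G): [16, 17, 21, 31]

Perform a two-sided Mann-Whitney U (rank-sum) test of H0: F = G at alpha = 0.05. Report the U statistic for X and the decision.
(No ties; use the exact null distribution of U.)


Step 1: Combine and sort all 12 observations; assign midranks.
sorted (value, group): (5,X), (15,X), (16,Y), (17,Y), (18,X), (19,X), (21,Y), (23,X), (25,X), (26,X), (27,X), (31,Y)
ranks: 5->1, 15->2, 16->3, 17->4, 18->5, 19->6, 21->7, 23->8, 25->9, 26->10, 27->11, 31->12
Step 2: Rank sum for X: R1 = 1 + 2 + 5 + 6 + 8 + 9 + 10 + 11 = 52.
Step 3: U_X = R1 - n1(n1+1)/2 = 52 - 8*9/2 = 52 - 36 = 16.
       U_Y = n1*n2 - U_X = 32 - 16 = 16.
Step 4: No ties, so the exact null distribution of U (based on enumerating the C(12,8) = 495 equally likely rank assignments) gives the two-sided p-value.
Step 5: p-value = 1.000000; compare to alpha = 0.05. fail to reject H0.

U_X = 16, p = 1.000000, fail to reject H0 at alpha = 0.05.


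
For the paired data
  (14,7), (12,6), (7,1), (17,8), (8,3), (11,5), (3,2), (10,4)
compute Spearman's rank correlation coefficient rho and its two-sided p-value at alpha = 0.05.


Step 1: Rank x and y separately (midranks; no ties here).
rank(x): 14->7, 12->6, 7->2, 17->8, 8->3, 11->5, 3->1, 10->4
rank(y): 7->7, 6->6, 1->1, 8->8, 3->3, 5->5, 2->2, 4->4
Step 2: d_i = R_x(i) - R_y(i); compute d_i^2.
  (7-7)^2=0, (6-6)^2=0, (2-1)^2=1, (8-8)^2=0, (3-3)^2=0, (5-5)^2=0, (1-2)^2=1, (4-4)^2=0
sum(d^2) = 2.
Step 3: rho = 1 - 6*2 / (8*(8^2 - 1)) = 1 - 12/504 = 0.976190.
Step 4: Under H0, t = rho * sqrt((n-2)/(1-rho^2)) = 11.0235 ~ t(6).
Step 5: Two-sided p-value from the t-distribution with 6 df = 0.000033.
Step 6: alpha = 0.05. reject H0.

rho = 0.9762, p = 0.000033, reject H0 at alpha = 0.05.


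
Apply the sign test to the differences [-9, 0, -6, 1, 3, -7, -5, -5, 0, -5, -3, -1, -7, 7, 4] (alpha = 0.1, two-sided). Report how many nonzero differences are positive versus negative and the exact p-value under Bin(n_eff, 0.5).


Step 1: Discard zero differences. Original n = 15; n_eff = number of nonzero differences = 13.
Nonzero differences (with sign): -9, -6, +1, +3, -7, -5, -5, -5, -3, -1, -7, +7, +4
Step 2: Count signs: positive = 4, negative = 9.
Step 3: Under H0: P(positive) = 0.5, so the number of positives S ~ Bin(13, 0.5).
Step 4: Two-sided exact p-value = sum of Bin(13,0.5) probabilities at or below the observed probability = 0.266846.
Step 5: alpha = 0.1. fail to reject H0.

n_eff = 13, pos = 4, neg = 9, p = 0.266846, fail to reject H0.


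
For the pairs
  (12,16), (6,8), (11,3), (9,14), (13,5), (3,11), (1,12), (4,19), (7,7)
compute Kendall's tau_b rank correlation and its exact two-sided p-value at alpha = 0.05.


Step 1: Enumerate the 36 unordered pairs (i,j) with i<j and classify each by sign(x_j-x_i) * sign(y_j-y_i).
  (1,2):dx=-6,dy=-8->C; (1,3):dx=-1,dy=-13->C; (1,4):dx=-3,dy=-2->C; (1,5):dx=+1,dy=-11->D
  (1,6):dx=-9,dy=-5->C; (1,7):dx=-11,dy=-4->C; (1,8):dx=-8,dy=+3->D; (1,9):dx=-5,dy=-9->C
  (2,3):dx=+5,dy=-5->D; (2,4):dx=+3,dy=+6->C; (2,5):dx=+7,dy=-3->D; (2,6):dx=-3,dy=+3->D
  (2,7):dx=-5,dy=+4->D; (2,8):dx=-2,dy=+11->D; (2,9):dx=+1,dy=-1->D; (3,4):dx=-2,dy=+11->D
  (3,5):dx=+2,dy=+2->C; (3,6):dx=-8,dy=+8->D; (3,7):dx=-10,dy=+9->D; (3,8):dx=-7,dy=+16->D
  (3,9):dx=-4,dy=+4->D; (4,5):dx=+4,dy=-9->D; (4,6):dx=-6,dy=-3->C; (4,7):dx=-8,dy=-2->C
  (4,8):dx=-5,dy=+5->D; (4,9):dx=-2,dy=-7->C; (5,6):dx=-10,dy=+6->D; (5,7):dx=-12,dy=+7->D
  (5,8):dx=-9,dy=+14->D; (5,9):dx=-6,dy=+2->D; (6,7):dx=-2,dy=+1->D; (6,8):dx=+1,dy=+8->C
  (6,9):dx=+4,dy=-4->D; (7,8):dx=+3,dy=+7->C; (7,9):dx=+6,dy=-5->D; (8,9):dx=+3,dy=-12->D
Step 2: C = 13, D = 23, total pairs = 36.
Step 3: tau = (C - D)/(n(n-1)/2) = (13 - 23)/36 = -0.277778.
Step 4: Exact two-sided p-value (enumerate n! = 362880 permutations of y under H0): p = 0.358488.
Step 5: alpha = 0.05. fail to reject H0.

tau_b = -0.2778 (C=13, D=23), p = 0.358488, fail to reject H0.


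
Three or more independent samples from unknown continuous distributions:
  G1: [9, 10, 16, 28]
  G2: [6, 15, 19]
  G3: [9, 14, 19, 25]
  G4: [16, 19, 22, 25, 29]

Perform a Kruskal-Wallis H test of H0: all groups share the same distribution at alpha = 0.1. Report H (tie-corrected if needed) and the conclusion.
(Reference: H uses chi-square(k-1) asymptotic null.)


Step 1: Combine all N = 16 observations and assign midranks.
sorted (value, group, rank): (6,G2,1), (9,G1,2.5), (9,G3,2.5), (10,G1,4), (14,G3,5), (15,G2,6), (16,G1,7.5), (16,G4,7.5), (19,G2,10), (19,G3,10), (19,G4,10), (22,G4,12), (25,G3,13.5), (25,G4,13.5), (28,G1,15), (29,G4,16)
Step 2: Sum ranks within each group.
R_1 = 29 (n_1 = 4)
R_2 = 17 (n_2 = 3)
R_3 = 31 (n_3 = 4)
R_4 = 59 (n_4 = 5)
Step 3: H = 12/(N(N+1)) * sum(R_i^2/n_i) - 3(N+1)
     = 12/(16*17) * (29^2/4 + 17^2/3 + 31^2/4 + 59^2/5) - 3*17
     = 0.044118 * 1243.03 - 51
     = 3.839706.
Step 4: Ties present; correction factor C = 1 - 42/(16^3 - 16) = 0.989706. Corrected H = 3.839706 / 0.989706 = 3.879643.
Step 5: Under H0, H ~ chi^2(3); p-value = 0.274757.
Step 6: alpha = 0.1. fail to reject H0.

H = 3.8796, df = 3, p = 0.274757, fail to reject H0.


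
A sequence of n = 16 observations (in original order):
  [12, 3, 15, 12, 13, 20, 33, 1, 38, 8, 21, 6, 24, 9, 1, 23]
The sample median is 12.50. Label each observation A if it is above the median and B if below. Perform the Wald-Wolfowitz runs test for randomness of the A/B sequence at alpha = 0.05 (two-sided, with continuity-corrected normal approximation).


Step 1: Compute median = 12.50; label A = above, B = below.
Labels in order: BBABAAABABABABBA  (n_A = 8, n_B = 8)
Step 2: Count runs R = 12.
Step 3: Under H0 (random ordering), E[R] = 2*n_A*n_B/(n_A+n_B) + 1 = 2*8*8/16 + 1 = 9.0000.
        Var[R] = 2*n_A*n_B*(2*n_A*n_B - n_A - n_B) / ((n_A+n_B)^2 * (n_A+n_B-1)) = 14336/3840 = 3.7333.
        SD[R] = 1.9322.
Step 4: Continuity-corrected z = (R - 0.5 - E[R]) / SD[R] = (12 - 0.5 - 9.0000) / 1.9322 = 1.2939.
Step 5: Two-sided p-value via normal approximation = 2*(1 - Phi(|z|)) = 0.195709.
Step 6: alpha = 0.05. fail to reject H0.

R = 12, z = 1.2939, p = 0.195709, fail to reject H0.


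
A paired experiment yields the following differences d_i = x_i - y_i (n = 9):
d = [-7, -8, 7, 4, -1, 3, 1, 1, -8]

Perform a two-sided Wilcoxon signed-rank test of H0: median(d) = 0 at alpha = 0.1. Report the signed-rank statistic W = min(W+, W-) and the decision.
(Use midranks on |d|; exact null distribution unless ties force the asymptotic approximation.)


Step 1: Drop any zero differences (none here) and take |d_i|.
|d| = [7, 8, 7, 4, 1, 3, 1, 1, 8]
Step 2: Midrank |d_i| (ties get averaged ranks).
ranks: |7|->6.5, |8|->8.5, |7|->6.5, |4|->5, |1|->2, |3|->4, |1|->2, |1|->2, |8|->8.5
Step 3: Attach original signs; sum ranks with positive sign and with negative sign.
W+ = 6.5 + 5 + 4 + 2 + 2 = 19.5
W- = 6.5 + 8.5 + 2 + 8.5 = 25.5
(Check: W+ + W- = 45 should equal n(n+1)/2 = 45.)
Step 4: Test statistic W = min(W+, W-) = 19.5.
Step 5: Ties in |d|, so use the tie-corrected normal approximation.
        E[W] = n(n+1)/4 = 9*10/4 = 22.5.
        Tie groups: |d|=1 (t=3), |d|=7 (t=2), |d|=8 (t=2); sum(t^3 - t) = 36.
        Var[W] = n(n+1)(2n+1)/24 - sum(t^3-t)/48 = 1710/24 - 36/48 = 70.5.
        z = (W - E[W]) / sqrt(Var[W]) = (19.5 - 22.5) / 8.3964 = -0.3573.
        Two-sided p = 2*Phi(z) = 0.720871.
Step 6: alpha = 0.1. fail to reject H0.

W+ = 19.5, W- = 25.5, W = min = 19.5, p = 0.720871, fail to reject H0.


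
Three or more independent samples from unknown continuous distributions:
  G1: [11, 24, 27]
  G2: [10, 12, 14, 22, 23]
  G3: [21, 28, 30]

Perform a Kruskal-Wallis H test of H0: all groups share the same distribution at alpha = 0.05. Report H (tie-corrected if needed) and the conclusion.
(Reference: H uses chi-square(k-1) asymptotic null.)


Step 1: Combine all N = 11 observations and assign midranks.
sorted (value, group, rank): (10,G2,1), (11,G1,2), (12,G2,3), (14,G2,4), (21,G3,5), (22,G2,6), (23,G2,7), (24,G1,8), (27,G1,9), (28,G3,10), (30,G3,11)
Step 2: Sum ranks within each group.
R_1 = 19 (n_1 = 3)
R_2 = 21 (n_2 = 5)
R_3 = 26 (n_3 = 3)
Step 3: H = 12/(N(N+1)) * sum(R_i^2/n_i) - 3(N+1)
     = 12/(11*12) * (19^2/3 + 21^2/5 + 26^2/3) - 3*12
     = 0.090909 * 433.867 - 36
     = 3.442424.
Step 4: No ties, so H is used without correction.
Step 5: Under H0, H ~ chi^2(2); p-value = 0.178849.
Step 6: alpha = 0.05. fail to reject H0.

H = 3.4424, df = 2, p = 0.178849, fail to reject H0.


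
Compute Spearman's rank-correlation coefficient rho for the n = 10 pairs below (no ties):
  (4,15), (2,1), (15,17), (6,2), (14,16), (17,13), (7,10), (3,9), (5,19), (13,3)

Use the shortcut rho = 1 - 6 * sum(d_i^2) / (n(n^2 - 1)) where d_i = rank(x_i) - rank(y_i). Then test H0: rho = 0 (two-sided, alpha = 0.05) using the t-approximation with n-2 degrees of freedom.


Step 1: Rank x and y separately (midranks; no ties here).
rank(x): 4->3, 2->1, 15->9, 6->5, 14->8, 17->10, 7->6, 3->2, 5->4, 13->7
rank(y): 15->7, 1->1, 17->9, 2->2, 16->8, 13->6, 10->5, 9->4, 19->10, 3->3
Step 2: d_i = R_x(i) - R_y(i); compute d_i^2.
  (3-7)^2=16, (1-1)^2=0, (9-9)^2=0, (5-2)^2=9, (8-8)^2=0, (10-6)^2=16, (6-5)^2=1, (2-4)^2=4, (4-10)^2=36, (7-3)^2=16
sum(d^2) = 98.
Step 3: rho = 1 - 6*98 / (10*(10^2 - 1)) = 1 - 588/990 = 0.406061.
Step 4: Under H0, t = rho * sqrt((n-2)/(1-rho^2)) = 1.2568 ~ t(8).
Step 5: Two-sided p-value from the t-distribution with 8 df = 0.244282.
Step 6: alpha = 0.05. fail to reject H0.

rho = 0.4061, p = 0.244282, fail to reject H0 at alpha = 0.05.


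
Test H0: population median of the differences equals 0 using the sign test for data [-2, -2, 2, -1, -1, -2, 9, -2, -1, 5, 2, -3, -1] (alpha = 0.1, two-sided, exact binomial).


Step 1: Discard zero differences. Original n = 13; n_eff = number of nonzero differences = 13.
Nonzero differences (with sign): -2, -2, +2, -1, -1, -2, +9, -2, -1, +5, +2, -3, -1
Step 2: Count signs: positive = 4, negative = 9.
Step 3: Under H0: P(positive) = 0.5, so the number of positives S ~ Bin(13, 0.5).
Step 4: Two-sided exact p-value = sum of Bin(13,0.5) probabilities at or below the observed probability = 0.266846.
Step 5: alpha = 0.1. fail to reject H0.

n_eff = 13, pos = 4, neg = 9, p = 0.266846, fail to reject H0.


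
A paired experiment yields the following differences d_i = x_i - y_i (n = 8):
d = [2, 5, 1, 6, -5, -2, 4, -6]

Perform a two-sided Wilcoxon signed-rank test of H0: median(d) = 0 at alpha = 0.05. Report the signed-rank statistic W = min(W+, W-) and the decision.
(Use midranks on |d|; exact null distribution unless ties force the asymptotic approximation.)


Step 1: Drop any zero differences (none here) and take |d_i|.
|d| = [2, 5, 1, 6, 5, 2, 4, 6]
Step 2: Midrank |d_i| (ties get averaged ranks).
ranks: |2|->2.5, |5|->5.5, |1|->1, |6|->7.5, |5|->5.5, |2|->2.5, |4|->4, |6|->7.5
Step 3: Attach original signs; sum ranks with positive sign and with negative sign.
W+ = 2.5 + 5.5 + 1 + 7.5 + 4 = 20.5
W- = 5.5 + 2.5 + 7.5 = 15.5
(Check: W+ + W- = 36 should equal n(n+1)/2 = 36.)
Step 4: Test statistic W = min(W+, W-) = 15.5.
Step 5: Ties in |d|, so use the tie-corrected normal approximation.
        E[W] = n(n+1)/4 = 8*9/4 = 18.
        Tie groups: |d|=2 (t=2), |d|=5 (t=2), |d|=6 (t=2); sum(t^3 - t) = 18.
        Var[W] = n(n+1)(2n+1)/24 - sum(t^3-t)/48 = 1224/24 - 18/48 = 50.625.
        z = (W - E[W]) / sqrt(Var[W]) = (15.5 - 18) / 7.1151 = -0.3514.
        Two-sided p = 2*Phi(z) = 0.725315.
Step 6: alpha = 0.05. fail to reject H0.

W+ = 20.5, W- = 15.5, W = min = 15.5, p = 0.725315, fail to reject H0.


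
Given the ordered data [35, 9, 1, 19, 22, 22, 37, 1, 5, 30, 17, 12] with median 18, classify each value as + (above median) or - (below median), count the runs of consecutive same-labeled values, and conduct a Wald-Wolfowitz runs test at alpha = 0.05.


Step 1: Compute median = 18; label A = above, B = below.
Labels in order: ABBAAAABBABB  (n_A = 6, n_B = 6)
Step 2: Count runs R = 6.
Step 3: Under H0 (random ordering), E[R] = 2*n_A*n_B/(n_A+n_B) + 1 = 2*6*6/12 + 1 = 7.0000.
        Var[R] = 2*n_A*n_B*(2*n_A*n_B - n_A - n_B) / ((n_A+n_B)^2 * (n_A+n_B-1)) = 4320/1584 = 2.7273.
        SD[R] = 1.6514.
Step 4: Continuity-corrected z = (R + 0.5 - E[R]) / SD[R] = (6 + 0.5 - 7.0000) / 1.6514 = -0.3028.
Step 5: Two-sided p-value via normal approximation = 2*(1 - Phi(|z|)) = 0.762069.
Step 6: alpha = 0.05. fail to reject H0.

R = 6, z = -0.3028, p = 0.762069, fail to reject H0.


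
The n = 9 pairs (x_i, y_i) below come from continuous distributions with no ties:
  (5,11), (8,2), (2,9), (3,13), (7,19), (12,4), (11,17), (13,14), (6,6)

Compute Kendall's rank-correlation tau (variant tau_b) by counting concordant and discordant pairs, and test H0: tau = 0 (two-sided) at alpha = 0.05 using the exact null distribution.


Step 1: Enumerate the 36 unordered pairs (i,j) with i<j and classify each by sign(x_j-x_i) * sign(y_j-y_i).
  (1,2):dx=+3,dy=-9->D; (1,3):dx=-3,dy=-2->C; (1,4):dx=-2,dy=+2->D; (1,5):dx=+2,dy=+8->C
  (1,6):dx=+7,dy=-7->D; (1,7):dx=+6,dy=+6->C; (1,8):dx=+8,dy=+3->C; (1,9):dx=+1,dy=-5->D
  (2,3):dx=-6,dy=+7->D; (2,4):dx=-5,dy=+11->D; (2,5):dx=-1,dy=+17->D; (2,6):dx=+4,dy=+2->C
  (2,7):dx=+3,dy=+15->C; (2,8):dx=+5,dy=+12->C; (2,9):dx=-2,dy=+4->D; (3,4):dx=+1,dy=+4->C
  (3,5):dx=+5,dy=+10->C; (3,6):dx=+10,dy=-5->D; (3,7):dx=+9,dy=+8->C; (3,8):dx=+11,dy=+5->C
  (3,9):dx=+4,dy=-3->D; (4,5):dx=+4,dy=+6->C; (4,6):dx=+9,dy=-9->D; (4,7):dx=+8,dy=+4->C
  (4,8):dx=+10,dy=+1->C; (4,9):dx=+3,dy=-7->D; (5,6):dx=+5,dy=-15->D; (5,7):dx=+4,dy=-2->D
  (5,8):dx=+6,dy=-5->D; (5,9):dx=-1,dy=-13->C; (6,7):dx=-1,dy=+13->D; (6,8):dx=+1,dy=+10->C
  (6,9):dx=-6,dy=+2->D; (7,8):dx=+2,dy=-3->D; (7,9):dx=-5,dy=-11->C; (8,9):dx=-7,dy=-8->C
Step 2: C = 18, D = 18, total pairs = 36.
Step 3: tau = (C - D)/(n(n-1)/2) = (18 - 18)/36 = 0.000000.
Step 4: Exact two-sided p-value (enumerate n! = 362880 permutations of y under H0): p = 1.000000.
Step 5: alpha = 0.05. fail to reject H0.

tau_b = 0.0000 (C=18, D=18), p = 1.000000, fail to reject H0.


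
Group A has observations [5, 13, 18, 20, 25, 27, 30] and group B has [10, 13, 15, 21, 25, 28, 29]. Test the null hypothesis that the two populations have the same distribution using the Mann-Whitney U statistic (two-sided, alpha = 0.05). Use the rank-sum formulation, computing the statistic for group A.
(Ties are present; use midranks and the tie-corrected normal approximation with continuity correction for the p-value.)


Step 1: Combine and sort all 14 observations; assign midranks.
sorted (value, group): (5,X), (10,Y), (13,X), (13,Y), (15,Y), (18,X), (20,X), (21,Y), (25,X), (25,Y), (27,X), (28,Y), (29,Y), (30,X)
ranks: 5->1, 10->2, 13->3.5, 13->3.5, 15->5, 18->6, 20->7, 21->8, 25->9.5, 25->9.5, 27->11, 28->12, 29->13, 30->14
Step 2: Rank sum for X: R1 = 1 + 3.5 + 6 + 7 + 9.5 + 11 + 14 = 52.
Step 3: U_X = R1 - n1(n1+1)/2 = 52 - 7*8/2 = 52 - 28 = 24.
       U_Y = n1*n2 - U_X = 49 - 24 = 25.
Step 4: Ties are present, so use the tie-corrected normal approximation (with continuity correction) for the p-value.
Step 5: p-value = 1.000000; compare to alpha = 0.05. fail to reject H0.

U_X = 24, p = 1.000000, fail to reject H0 at alpha = 0.05.


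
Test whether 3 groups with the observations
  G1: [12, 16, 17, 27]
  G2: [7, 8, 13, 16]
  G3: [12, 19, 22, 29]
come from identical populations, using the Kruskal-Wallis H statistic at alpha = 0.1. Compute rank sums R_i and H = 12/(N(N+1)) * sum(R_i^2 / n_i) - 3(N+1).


Step 1: Combine all N = 12 observations and assign midranks.
sorted (value, group, rank): (7,G2,1), (8,G2,2), (12,G1,3.5), (12,G3,3.5), (13,G2,5), (16,G1,6.5), (16,G2,6.5), (17,G1,8), (19,G3,9), (22,G3,10), (27,G1,11), (29,G3,12)
Step 2: Sum ranks within each group.
R_1 = 29 (n_1 = 4)
R_2 = 14.5 (n_2 = 4)
R_3 = 34.5 (n_3 = 4)
Step 3: H = 12/(N(N+1)) * sum(R_i^2/n_i) - 3(N+1)
     = 12/(12*13) * (29^2/4 + 14.5^2/4 + 34.5^2/4) - 3*13
     = 0.076923 * 560.375 - 39
     = 4.105769.
Step 4: Ties present; correction factor C = 1 - 12/(12^3 - 12) = 0.993007. Corrected H = 4.105769 / 0.993007 = 4.134683.
Step 5: Under H0, H ~ chi^2(2); p-value = 0.126522.
Step 6: alpha = 0.1. fail to reject H0.

H = 4.1347, df = 2, p = 0.126522, fail to reject H0.


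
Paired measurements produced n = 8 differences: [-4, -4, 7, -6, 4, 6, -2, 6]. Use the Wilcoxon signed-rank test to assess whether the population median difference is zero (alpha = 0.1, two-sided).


Step 1: Drop any zero differences (none here) and take |d_i|.
|d| = [4, 4, 7, 6, 4, 6, 2, 6]
Step 2: Midrank |d_i| (ties get averaged ranks).
ranks: |4|->3, |4|->3, |7|->8, |6|->6, |4|->3, |6|->6, |2|->1, |6|->6
Step 3: Attach original signs; sum ranks with positive sign and with negative sign.
W+ = 8 + 3 + 6 + 6 = 23
W- = 3 + 3 + 6 + 1 = 13
(Check: W+ + W- = 36 should equal n(n+1)/2 = 36.)
Step 4: Test statistic W = min(W+, W-) = 13.
Step 5: Ties in |d|, so use the tie-corrected normal approximation.
        E[W] = n(n+1)/4 = 8*9/4 = 18.
        Tie groups: |d|=4 (t=3), |d|=6 (t=3); sum(t^3 - t) = 48.
        Var[W] = n(n+1)(2n+1)/24 - sum(t^3-t)/48 = 1224/24 - 48/48 = 50.
        z = (W - E[W]) / sqrt(Var[W]) = (13 - 18) / 7.0711 = -0.7071.
        Two-sided p = 2*Phi(z) = 0.479500.
Step 6: alpha = 0.1. fail to reject H0.

W+ = 23, W- = 13, W = min = 13, p = 0.479500, fail to reject H0.


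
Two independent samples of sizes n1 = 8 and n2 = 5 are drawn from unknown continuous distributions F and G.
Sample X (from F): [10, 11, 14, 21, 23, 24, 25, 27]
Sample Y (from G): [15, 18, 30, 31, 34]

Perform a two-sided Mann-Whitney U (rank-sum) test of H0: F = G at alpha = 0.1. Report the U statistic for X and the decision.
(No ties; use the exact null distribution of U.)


Step 1: Combine and sort all 13 observations; assign midranks.
sorted (value, group): (10,X), (11,X), (14,X), (15,Y), (18,Y), (21,X), (23,X), (24,X), (25,X), (27,X), (30,Y), (31,Y), (34,Y)
ranks: 10->1, 11->2, 14->3, 15->4, 18->5, 21->6, 23->7, 24->8, 25->9, 27->10, 30->11, 31->12, 34->13
Step 2: Rank sum for X: R1 = 1 + 2 + 3 + 6 + 7 + 8 + 9 + 10 = 46.
Step 3: U_X = R1 - n1(n1+1)/2 = 46 - 8*9/2 = 46 - 36 = 10.
       U_Y = n1*n2 - U_X = 40 - 10 = 30.
Step 4: No ties, so the exact null distribution of U (based on enumerating the C(13,8) = 1287 equally likely rank assignments) gives the two-sided p-value.
Step 5: p-value = 0.170940; compare to alpha = 0.1. fail to reject H0.

U_X = 10, p = 0.170940, fail to reject H0 at alpha = 0.1.
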